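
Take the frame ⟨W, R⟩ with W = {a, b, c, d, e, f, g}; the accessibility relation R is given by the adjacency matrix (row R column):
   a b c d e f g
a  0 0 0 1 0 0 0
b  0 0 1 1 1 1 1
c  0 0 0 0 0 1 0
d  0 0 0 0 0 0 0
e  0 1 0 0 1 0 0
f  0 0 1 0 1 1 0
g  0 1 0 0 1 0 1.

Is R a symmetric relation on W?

Symmetric: no — a R d but not d R a.

No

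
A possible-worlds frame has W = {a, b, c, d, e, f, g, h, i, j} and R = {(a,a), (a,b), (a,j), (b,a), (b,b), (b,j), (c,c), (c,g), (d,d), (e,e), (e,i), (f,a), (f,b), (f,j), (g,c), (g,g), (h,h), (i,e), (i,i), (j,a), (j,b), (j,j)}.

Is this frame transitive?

Yes

Transitive: yes — every two-step R-path is closed by a direct edge.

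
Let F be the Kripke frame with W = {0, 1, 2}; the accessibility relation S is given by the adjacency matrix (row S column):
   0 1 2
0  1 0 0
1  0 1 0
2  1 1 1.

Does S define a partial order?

Yes

Reflexive: yes — every world is S-related to itself.
Transitive: yes — every two-step S-path is closed by a direct edge.
Antisymmetric: yes — no distinct pair is related both ways.
So S is a partial order.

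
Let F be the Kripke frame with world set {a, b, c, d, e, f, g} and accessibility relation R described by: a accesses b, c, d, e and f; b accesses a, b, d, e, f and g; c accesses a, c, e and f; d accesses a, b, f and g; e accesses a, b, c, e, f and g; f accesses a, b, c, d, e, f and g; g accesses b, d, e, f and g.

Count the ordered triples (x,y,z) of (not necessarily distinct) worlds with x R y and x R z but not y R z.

Enumerating: (a,b,c), (a,c,b), (a,c,d), (a,d,c), (a,d,d), (a,d,e), (a,e,d), (b,a,a), (b,a,g), (b,d,d), (b,d,e), (b,e,d), … and 27 more.
Total: 39.

39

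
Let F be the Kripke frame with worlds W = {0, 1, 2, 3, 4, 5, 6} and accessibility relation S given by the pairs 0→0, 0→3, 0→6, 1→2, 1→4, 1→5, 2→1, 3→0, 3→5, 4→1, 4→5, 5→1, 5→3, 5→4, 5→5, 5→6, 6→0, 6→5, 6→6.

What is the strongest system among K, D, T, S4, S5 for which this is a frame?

D

Serial (axiom D): yes — every world has a successor (e.g. 0 S 0).
Reflexive (axiom T): no — 1 is not related to itself.
Transitive (axiom 4): no — 0 S 3 and 3 S 5, but not 0 S 5.
Euclidean (axiom 5): no — 0 S 3 and 0 S 6, but not 3 S 6.
So F validates K, D; T would additionally require S to be reflexive. The strongest is D.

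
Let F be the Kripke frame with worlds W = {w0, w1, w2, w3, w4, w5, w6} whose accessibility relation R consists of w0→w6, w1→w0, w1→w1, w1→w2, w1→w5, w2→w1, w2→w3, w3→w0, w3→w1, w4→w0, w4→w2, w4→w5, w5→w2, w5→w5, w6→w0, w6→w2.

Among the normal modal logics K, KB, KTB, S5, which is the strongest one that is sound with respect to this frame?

K

Symmetric (axiom B): no — w1 R w0 but not w0 R w1.
Reflexive (axiom T): no — w0 is not related to itself.
Euclidean (axiom 5): no — w1 R w0 and w1 R w2, but not w0 R w2.
So F validates K; KB would additionally require R to be symmetric. The strongest is K.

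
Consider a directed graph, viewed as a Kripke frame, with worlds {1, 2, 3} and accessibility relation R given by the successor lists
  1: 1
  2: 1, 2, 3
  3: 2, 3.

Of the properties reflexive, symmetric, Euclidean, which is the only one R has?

reflexive

Reflexive: yes — every world is R-related to itself.
Symmetric: no — 2 R 1 but not 1 R 2.
Euclidean: no — 2 R 1 and 2 R 3, but not 1 R 3.
Only reflexive holds.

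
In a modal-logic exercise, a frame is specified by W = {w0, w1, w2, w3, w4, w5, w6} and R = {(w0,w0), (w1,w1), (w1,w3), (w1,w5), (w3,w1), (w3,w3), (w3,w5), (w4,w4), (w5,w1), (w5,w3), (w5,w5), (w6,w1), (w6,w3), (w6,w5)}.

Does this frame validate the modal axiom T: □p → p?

No

The schema T characterises exactly the reflexive frames.
Reflexive: no — w2 is not related to itself.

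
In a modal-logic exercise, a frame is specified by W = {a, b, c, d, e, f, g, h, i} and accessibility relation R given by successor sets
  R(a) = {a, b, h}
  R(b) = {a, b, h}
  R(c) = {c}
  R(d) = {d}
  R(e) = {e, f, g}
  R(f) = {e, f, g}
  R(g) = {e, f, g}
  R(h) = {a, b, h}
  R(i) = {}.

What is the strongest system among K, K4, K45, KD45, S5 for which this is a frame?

Transitive (axiom 4): yes — every two-step R-path is closed by a direct edge.
Euclidean (axiom 5): yes — any two successors of a common world are R-related.
Serial (axiom D): no — i has no R-successor.
Reflexive (axiom T): no — i is not related to itself.
So F validates K, K4, K45; KD45 would additionally require R to be serial. The strongest is K45.

K45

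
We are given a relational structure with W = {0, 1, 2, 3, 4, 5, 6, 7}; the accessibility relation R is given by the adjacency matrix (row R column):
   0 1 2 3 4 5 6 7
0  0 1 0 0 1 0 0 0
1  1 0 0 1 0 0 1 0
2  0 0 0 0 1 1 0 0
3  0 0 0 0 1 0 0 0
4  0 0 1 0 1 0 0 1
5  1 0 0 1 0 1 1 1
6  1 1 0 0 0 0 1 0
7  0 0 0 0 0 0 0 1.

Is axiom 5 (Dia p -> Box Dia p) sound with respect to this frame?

No

The schema 5 characterises exactly the Euclidean frames.
Euclidean: no — 0 R 1 and 0 R 4, but not 1 R 4.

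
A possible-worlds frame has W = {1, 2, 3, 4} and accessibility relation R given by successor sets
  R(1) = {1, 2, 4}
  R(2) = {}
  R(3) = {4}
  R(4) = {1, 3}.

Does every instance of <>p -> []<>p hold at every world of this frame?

No

Axiom 5 corresponds to the accessibility relation being Euclidean.
Euclidean: no — 1 R 2 and 1 R 4, but not 2 R 4.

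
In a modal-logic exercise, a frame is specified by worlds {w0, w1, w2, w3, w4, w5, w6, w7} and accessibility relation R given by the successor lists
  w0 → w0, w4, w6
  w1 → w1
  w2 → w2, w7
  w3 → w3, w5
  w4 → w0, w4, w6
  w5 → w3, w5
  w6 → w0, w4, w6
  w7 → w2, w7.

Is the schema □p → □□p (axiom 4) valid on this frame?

By correspondence theory, 4 is valid on a frame iff R is transitive.
Transitive: yes — every two-step R-path is closed by a direct edge.

Yes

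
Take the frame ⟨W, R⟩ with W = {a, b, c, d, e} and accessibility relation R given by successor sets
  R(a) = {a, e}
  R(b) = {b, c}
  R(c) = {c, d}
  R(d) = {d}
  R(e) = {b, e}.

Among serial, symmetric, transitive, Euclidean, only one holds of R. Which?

Serial: yes — every world has a successor (e.g. a R a).
Symmetric: no — a R e but not e R a.
Transitive: no — a R e and e R b, but not a R b.
Euclidean: no — a R e and a R a, but not e R a.
Only serial holds.

serial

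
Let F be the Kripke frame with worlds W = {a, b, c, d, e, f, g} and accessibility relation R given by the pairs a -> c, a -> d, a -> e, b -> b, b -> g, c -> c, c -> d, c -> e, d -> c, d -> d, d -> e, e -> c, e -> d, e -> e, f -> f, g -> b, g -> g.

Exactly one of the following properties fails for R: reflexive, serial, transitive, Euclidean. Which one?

reflexive

Reflexive: no — a is not related to itself.
Serial: yes — every world has a successor (e.g. a R c).
Transitive: yes — every two-step R-path is closed by a direct edge.
Euclidean: yes — any two successors of a common world are R-related.
Only reflexive fails.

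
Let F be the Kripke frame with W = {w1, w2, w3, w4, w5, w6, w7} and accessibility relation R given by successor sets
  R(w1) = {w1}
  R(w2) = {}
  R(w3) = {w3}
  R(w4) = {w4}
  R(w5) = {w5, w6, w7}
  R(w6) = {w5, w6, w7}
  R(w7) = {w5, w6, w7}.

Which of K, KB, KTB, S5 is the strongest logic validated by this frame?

KB

Symmetric (axiom B): yes — every pair in R has its reverse in R.
Reflexive (axiom T): no — w2 is not related to itself.
Euclidean (axiom 5): yes — any two successors of a common world are R-related.
So F validates K, KB; KTB would additionally require R to be reflexive. The strongest is KB.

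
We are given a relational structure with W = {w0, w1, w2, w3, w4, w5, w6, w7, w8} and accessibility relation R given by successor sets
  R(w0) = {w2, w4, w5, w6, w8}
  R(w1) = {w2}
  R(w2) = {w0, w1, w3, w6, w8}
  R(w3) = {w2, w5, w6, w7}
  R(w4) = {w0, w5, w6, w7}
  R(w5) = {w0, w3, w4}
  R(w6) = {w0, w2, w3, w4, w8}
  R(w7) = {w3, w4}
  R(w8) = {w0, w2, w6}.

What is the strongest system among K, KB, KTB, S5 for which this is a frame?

Symmetric (axiom B): yes — every pair in R has its reverse in R.
Reflexive (axiom T): no — w0 is not related to itself.
Euclidean (axiom 5): no — w0 R w2 and w0 R w4, but not w2 R w4.
So F validates K, KB; KTB would additionally require R to be reflexive. The strongest is KB.

KB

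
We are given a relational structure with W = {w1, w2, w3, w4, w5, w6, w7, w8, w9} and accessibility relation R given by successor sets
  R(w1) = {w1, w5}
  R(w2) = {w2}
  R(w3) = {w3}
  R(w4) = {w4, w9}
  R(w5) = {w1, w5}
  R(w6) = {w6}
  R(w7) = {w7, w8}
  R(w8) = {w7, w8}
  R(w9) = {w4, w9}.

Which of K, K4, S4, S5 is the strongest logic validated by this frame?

Transitive (axiom 4): yes — every two-step R-path is closed by a direct edge.
Reflexive (axiom T): yes — every world is R-related to itself.
Euclidean (axiom 5): yes — any two successors of a common world are R-related.
So F validates K, K4, S4, S5. The strongest is S5.

S5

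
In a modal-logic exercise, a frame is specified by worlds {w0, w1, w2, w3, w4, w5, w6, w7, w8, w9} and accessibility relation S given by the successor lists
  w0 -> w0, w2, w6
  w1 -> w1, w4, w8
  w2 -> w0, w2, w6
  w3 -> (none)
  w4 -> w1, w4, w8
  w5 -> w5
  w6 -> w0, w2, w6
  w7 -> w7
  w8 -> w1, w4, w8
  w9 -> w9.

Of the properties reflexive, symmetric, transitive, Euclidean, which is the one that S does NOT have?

reflexive

Reflexive: no — w3 is not related to itself.
Symmetric: yes — every pair in S has its reverse in S.
Transitive: yes — every two-step S-path is closed by a direct edge.
Euclidean: yes — any two successors of a common world are S-related.
Only reflexive fails.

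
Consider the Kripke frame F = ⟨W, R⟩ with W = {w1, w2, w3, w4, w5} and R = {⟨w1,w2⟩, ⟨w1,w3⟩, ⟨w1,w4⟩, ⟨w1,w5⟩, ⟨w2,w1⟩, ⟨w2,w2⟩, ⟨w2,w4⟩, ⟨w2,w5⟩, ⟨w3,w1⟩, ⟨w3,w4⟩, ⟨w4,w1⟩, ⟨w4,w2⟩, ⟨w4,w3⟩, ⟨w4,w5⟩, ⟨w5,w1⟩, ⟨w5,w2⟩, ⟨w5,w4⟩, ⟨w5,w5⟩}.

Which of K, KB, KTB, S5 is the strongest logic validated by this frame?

KB

Symmetric (axiom B): yes — every pair in R has its reverse in R.
Reflexive (axiom T): no — w1 is not related to itself.
Euclidean (axiom 5): no — w1 R w2 and w1 R w3, but not w2 R w3.
So F validates K, KB; KTB would additionally require R to be reflexive. The strongest is KB.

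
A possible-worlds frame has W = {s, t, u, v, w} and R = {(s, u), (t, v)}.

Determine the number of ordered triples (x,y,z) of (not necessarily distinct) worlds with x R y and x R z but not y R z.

Enumerating: (s,u,u), (t,v,v).

2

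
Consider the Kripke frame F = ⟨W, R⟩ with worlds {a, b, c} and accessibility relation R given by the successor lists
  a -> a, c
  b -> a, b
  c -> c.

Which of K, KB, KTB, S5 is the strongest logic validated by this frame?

K

Symmetric (axiom B): no — a R c but not c R a.
Reflexive (axiom T): yes — every world is R-related to itself.
Euclidean (axiom 5): no — a R c and a R a, but not c R a.
So F validates K; KB would additionally require R to be symmetric. The strongest is K.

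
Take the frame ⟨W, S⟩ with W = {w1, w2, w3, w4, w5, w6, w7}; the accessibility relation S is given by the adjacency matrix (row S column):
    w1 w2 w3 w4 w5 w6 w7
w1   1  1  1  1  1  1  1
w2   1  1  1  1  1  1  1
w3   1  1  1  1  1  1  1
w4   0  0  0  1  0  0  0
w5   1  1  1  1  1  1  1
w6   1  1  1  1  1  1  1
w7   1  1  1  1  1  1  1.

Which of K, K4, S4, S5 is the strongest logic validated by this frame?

Transitive (axiom 4): yes — every two-step S-path is closed by a direct edge.
Reflexive (axiom T): yes — every world is S-related to itself.
Euclidean (axiom 5): no — w1 S w4 and w1 S w2, but not w4 S w2.
So F validates K, K4, S4; S5 would additionally require S to be Euclidean. The strongest is S4.

S4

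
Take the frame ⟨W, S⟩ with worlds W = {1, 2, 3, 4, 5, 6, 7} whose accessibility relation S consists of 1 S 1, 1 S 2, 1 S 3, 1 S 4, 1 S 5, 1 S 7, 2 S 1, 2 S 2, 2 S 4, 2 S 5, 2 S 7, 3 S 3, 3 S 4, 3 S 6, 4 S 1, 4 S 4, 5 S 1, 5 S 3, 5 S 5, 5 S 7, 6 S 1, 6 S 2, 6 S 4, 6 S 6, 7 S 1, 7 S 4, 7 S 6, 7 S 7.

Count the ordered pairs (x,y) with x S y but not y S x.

Enumerating: (1,3), (2,4), (2,5), (2,7), (3,4), (3,6), (5,3), (5,7), (6,1), (6,2), (6,4), (7,4), (7,6).

13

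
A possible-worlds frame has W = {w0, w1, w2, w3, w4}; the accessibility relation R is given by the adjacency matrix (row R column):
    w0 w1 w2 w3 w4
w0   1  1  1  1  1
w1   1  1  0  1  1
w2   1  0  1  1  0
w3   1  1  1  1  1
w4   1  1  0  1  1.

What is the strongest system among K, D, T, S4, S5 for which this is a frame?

T

Serial (axiom D): yes — every world has a successor (e.g. w0 R w0).
Reflexive (axiom T): yes — every world is R-related to itself.
Transitive (axiom 4): no — w1 R w0 and w0 R w2, but not w1 R w2.
Euclidean (axiom 5): no — w0 R w1 and w0 R w2, but not w1 R w2.
So F validates K, D, T; S4 would additionally require R to be transitive. The strongest is T.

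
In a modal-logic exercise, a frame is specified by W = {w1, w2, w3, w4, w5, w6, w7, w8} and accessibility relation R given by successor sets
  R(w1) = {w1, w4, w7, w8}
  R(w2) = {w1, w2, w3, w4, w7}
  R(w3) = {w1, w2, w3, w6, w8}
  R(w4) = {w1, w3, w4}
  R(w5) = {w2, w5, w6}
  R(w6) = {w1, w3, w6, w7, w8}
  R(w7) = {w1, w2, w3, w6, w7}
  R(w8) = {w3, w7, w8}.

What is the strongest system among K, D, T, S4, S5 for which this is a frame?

Serial (axiom D): yes — every world has a successor (e.g. w1 R w1).
Reflexive (axiom T): yes — every world is R-related to itself.
Transitive (axiom 4): no — w1 R w4 and w4 R w3, but not w1 R w3.
Euclidean (axiom 5): no — w1 R w4 and w1 R w7, but not w4 R w7.
So F validates K, D, T; S4 would additionally require R to be transitive. The strongest is T.

T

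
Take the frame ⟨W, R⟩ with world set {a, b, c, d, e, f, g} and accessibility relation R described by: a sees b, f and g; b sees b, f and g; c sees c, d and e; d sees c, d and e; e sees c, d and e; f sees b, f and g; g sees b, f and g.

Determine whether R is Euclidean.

Yes

Euclidean: yes — any two successors of a common world are R-related.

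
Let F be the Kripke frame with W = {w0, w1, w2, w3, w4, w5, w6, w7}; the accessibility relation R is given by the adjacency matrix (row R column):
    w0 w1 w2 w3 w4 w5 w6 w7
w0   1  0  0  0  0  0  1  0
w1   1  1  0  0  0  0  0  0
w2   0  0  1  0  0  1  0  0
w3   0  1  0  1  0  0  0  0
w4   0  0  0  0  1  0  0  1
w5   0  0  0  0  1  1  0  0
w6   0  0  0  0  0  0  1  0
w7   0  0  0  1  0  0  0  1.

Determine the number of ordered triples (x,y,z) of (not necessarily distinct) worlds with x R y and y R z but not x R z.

Enumerating: (w1,w0,w6), (w2,w5,w4), (w3,w1,w0), (w4,w7,w3), (w5,w4,w7), (w7,w3,w1).

6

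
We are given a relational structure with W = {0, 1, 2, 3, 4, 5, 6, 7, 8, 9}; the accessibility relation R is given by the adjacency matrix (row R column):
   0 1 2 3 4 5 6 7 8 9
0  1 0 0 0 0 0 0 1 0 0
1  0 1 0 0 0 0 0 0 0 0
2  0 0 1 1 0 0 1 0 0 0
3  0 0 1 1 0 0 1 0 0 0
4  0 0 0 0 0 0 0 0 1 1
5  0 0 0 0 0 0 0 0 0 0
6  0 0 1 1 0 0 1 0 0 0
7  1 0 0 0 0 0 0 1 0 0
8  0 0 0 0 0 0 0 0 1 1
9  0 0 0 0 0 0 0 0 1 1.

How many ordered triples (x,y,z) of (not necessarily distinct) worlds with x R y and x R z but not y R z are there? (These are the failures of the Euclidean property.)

0

R is Euclidean; there are no such tuples.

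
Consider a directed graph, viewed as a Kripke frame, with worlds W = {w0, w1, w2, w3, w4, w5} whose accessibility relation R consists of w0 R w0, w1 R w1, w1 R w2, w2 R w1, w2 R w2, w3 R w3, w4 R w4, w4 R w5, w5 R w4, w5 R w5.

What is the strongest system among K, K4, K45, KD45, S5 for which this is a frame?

Transitive (axiom 4): yes — every two-step R-path is closed by a direct edge.
Euclidean (axiom 5): yes — any two successors of a common world are R-related.
Serial (axiom D): yes — every world has a successor (e.g. w0 R w0).
Reflexive (axiom T): yes — every world is R-related to itself.
So F validates K, K4, K45, KD45, S5. The strongest is S5.

S5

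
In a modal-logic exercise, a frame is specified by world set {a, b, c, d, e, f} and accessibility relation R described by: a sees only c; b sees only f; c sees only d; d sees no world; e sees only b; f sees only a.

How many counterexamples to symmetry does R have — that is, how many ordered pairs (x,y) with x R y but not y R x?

Enumerating: (a,c), (b,f), (c,d), (e,b), (f,a).

5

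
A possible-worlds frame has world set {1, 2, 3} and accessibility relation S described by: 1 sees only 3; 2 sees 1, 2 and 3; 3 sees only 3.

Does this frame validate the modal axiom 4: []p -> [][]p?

Axiom 4 corresponds to the accessibility relation being transitive.
Transitive: yes — every two-step S-path is closed by a direct edge.

Yes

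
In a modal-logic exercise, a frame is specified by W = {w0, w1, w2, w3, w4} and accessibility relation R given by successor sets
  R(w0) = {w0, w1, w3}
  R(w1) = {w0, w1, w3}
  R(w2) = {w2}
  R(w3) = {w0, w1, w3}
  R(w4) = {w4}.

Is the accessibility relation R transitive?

Transitive: yes — every two-step R-path is closed by a direct edge.

Yes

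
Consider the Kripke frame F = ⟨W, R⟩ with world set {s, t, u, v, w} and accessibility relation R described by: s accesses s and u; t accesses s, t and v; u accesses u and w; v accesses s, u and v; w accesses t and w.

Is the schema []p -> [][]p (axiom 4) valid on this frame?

Axiom 4 corresponds to the accessibility relation being transitive.
Transitive: no — s R u and u R w, but not s R w.

No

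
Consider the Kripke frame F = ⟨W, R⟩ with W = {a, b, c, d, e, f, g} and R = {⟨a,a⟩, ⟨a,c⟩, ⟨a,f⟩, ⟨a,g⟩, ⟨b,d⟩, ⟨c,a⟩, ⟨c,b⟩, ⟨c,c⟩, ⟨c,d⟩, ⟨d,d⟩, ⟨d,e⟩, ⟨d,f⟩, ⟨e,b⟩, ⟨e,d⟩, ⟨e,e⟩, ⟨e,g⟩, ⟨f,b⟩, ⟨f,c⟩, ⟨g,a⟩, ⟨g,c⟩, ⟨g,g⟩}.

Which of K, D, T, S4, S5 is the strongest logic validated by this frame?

D

Serial (axiom D): yes — every world has a successor (e.g. a R a).
Reflexive (axiom T): no — b is not related to itself.
Transitive (axiom 4): no — a R c and c R b, but not a R b.
Euclidean (axiom 5): no — a R c and a R f, but not c R f.
So F validates K, D; T would additionally require R to be reflexive. The strongest is D.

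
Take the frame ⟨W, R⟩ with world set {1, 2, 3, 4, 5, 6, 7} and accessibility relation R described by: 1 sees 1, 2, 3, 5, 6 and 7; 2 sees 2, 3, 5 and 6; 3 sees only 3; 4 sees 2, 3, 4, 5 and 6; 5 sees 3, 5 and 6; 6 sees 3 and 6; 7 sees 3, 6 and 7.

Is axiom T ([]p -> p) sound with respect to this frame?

Axiom T corresponds to the accessibility relation being reflexive.
Reflexive: yes — every world is R-related to itself.

Yes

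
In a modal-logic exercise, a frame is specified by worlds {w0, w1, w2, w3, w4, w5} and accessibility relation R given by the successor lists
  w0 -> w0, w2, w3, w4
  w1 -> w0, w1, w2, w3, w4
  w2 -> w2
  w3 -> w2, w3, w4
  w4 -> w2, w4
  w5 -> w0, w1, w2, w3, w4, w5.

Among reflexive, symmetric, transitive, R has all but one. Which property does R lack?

Reflexive: yes — every world is R-related to itself.
Symmetric: no — w0 R w2 but not w2 R w0.
Transitive: yes — every two-step R-path is closed by a direct edge.
Only symmetric fails.

symmetric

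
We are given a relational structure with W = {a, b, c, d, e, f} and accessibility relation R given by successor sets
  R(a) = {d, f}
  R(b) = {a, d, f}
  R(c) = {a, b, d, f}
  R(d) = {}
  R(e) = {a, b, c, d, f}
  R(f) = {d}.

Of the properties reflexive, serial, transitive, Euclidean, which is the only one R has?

transitive

Reflexive: no — a is not related to itself.
Serial: no — d has no R-successor.
Transitive: yes — every two-step R-path is closed by a direct edge.
Euclidean: no — a R d and a R f, but not d R f.
Only transitive holds.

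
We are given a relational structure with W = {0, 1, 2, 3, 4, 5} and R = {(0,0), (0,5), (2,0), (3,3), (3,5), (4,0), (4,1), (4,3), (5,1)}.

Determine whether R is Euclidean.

No

Euclidean: no — 4 R 0 and 4 R 1, but not 0 R 1.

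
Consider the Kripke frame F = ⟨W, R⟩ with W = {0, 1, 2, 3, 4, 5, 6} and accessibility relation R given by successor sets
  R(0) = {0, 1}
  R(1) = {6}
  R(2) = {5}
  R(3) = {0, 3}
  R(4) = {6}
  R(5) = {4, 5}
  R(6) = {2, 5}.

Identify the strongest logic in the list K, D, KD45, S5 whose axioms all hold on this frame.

Serial (axiom D): yes — every world has a successor (e.g. 0 R 0).
Euclidean (axiom 5): no — 6 R 5 and 6 R 2, but not 5 R 2.
Transitive (axiom 4): no — 0 R 1 and 1 R 6, but not 0 R 6.
Reflexive (axiom T): no — 1 is not related to itself.
So F validates K, D; KD45 would additionally require R to be Euclidean and transitive. The strongest is D.

D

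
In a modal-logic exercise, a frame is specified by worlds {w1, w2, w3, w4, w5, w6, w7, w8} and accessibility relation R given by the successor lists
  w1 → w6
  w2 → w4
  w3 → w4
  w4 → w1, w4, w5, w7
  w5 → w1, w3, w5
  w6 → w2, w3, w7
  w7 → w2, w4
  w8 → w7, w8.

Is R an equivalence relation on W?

No

Reflexive: no — w1 is not related to itself.
Symmetric: no — w1 R w6 but not w6 R w1.
Transitive: no — w1 R w6 and w6 R w2, but not w1 R w2.
So R is not an equivalence relation.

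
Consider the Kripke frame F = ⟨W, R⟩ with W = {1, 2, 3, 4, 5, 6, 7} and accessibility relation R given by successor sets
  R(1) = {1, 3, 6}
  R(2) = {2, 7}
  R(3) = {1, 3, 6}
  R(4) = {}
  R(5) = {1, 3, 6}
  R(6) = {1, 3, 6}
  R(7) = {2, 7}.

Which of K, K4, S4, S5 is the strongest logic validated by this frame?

Transitive (axiom 4): yes — every two-step R-path is closed by a direct edge.
Reflexive (axiom T): no — 4 is not related to itself.
Euclidean (axiom 5): yes — any two successors of a common world are R-related.
So F validates K, K4; S4 would additionally require R to be reflexive. The strongest is K4.

K4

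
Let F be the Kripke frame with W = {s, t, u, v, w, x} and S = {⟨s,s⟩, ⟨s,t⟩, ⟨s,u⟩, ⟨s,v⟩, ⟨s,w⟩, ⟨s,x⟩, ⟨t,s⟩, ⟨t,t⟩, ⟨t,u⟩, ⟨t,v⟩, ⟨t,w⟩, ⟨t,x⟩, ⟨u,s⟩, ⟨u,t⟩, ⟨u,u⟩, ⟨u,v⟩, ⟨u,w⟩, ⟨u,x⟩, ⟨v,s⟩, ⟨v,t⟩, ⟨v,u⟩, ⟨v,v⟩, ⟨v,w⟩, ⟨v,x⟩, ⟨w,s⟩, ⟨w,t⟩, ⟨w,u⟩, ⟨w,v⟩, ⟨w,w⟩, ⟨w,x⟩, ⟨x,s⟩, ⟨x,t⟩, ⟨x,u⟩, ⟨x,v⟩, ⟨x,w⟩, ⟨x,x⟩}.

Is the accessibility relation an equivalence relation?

Reflexive: yes — every world is S-related to itself.
Symmetric: yes — every pair in S has its reverse in S.
Transitive: yes — every two-step S-path is closed by a direct edge.
So S is an equivalence relation.

Yes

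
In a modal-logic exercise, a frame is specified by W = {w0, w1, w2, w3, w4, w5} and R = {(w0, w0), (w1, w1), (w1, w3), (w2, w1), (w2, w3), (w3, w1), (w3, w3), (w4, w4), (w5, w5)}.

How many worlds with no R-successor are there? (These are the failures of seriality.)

R is serial; there are no such worlds.

0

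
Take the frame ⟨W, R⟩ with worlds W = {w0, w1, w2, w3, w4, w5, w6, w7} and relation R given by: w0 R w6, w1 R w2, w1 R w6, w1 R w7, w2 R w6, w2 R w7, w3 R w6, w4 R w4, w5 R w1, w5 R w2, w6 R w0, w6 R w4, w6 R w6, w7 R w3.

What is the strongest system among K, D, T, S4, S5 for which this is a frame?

D

Serial (axiom D): yes — every world has a successor (e.g. w0 R w6).
Reflexive (axiom T): no — w0 is not related to itself.
Transitive (axiom 4): no — w0 R w6 and w6 R w4, but not w0 R w4.
Euclidean (axiom 5): no — w1 R w6 and w1 R w2, but not w6 R w2.
So F validates K, D; T would additionally require R to be reflexive. The strongest is D.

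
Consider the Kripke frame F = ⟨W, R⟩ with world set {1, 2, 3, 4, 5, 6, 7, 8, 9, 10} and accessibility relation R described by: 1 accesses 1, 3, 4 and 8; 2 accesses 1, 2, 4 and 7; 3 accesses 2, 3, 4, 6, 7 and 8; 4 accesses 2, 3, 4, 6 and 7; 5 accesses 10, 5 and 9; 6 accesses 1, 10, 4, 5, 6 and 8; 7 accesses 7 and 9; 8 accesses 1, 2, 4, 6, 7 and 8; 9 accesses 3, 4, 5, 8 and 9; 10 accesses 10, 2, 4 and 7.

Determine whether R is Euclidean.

No

Euclidean: no — 1 R 4 and 1 R 8, but not 4 R 8.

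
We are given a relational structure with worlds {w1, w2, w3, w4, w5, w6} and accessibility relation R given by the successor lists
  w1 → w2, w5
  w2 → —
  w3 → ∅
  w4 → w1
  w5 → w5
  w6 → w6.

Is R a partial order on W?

Reflexive: no — w1 is not related to itself.
Transitive: no — w4 R w1 and w1 R w2, but not w4 R w2.
Antisymmetric: yes — no distinct pair is related both ways.
So R is not a partial order.

No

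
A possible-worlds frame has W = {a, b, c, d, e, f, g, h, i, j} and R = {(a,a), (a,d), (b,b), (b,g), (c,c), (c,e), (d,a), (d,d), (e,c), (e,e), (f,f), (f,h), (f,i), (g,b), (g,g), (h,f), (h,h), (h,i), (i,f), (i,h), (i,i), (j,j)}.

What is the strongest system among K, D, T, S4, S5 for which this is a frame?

S5

Serial (axiom D): yes — every world has a successor (e.g. a R a).
Reflexive (axiom T): yes — every world is R-related to itself.
Transitive (axiom 4): yes — every two-step R-path is closed by a direct edge.
Euclidean (axiom 5): yes — any two successors of a common world are R-related.
So F validates K, D, T, S4, S5. The strongest is S5.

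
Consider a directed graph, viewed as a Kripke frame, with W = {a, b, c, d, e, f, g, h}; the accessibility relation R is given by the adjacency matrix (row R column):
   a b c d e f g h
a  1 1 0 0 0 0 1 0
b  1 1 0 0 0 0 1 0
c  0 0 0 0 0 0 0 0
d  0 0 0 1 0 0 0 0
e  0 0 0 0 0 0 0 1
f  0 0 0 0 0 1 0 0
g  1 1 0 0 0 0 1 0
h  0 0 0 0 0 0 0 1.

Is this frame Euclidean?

Euclidean: yes — any two successors of a common world are R-related.

Yes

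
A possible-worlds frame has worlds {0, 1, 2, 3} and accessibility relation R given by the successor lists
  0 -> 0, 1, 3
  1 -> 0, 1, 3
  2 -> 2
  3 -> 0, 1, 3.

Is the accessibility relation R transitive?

Yes

Transitive: yes — every two-step R-path is closed by a direct edge.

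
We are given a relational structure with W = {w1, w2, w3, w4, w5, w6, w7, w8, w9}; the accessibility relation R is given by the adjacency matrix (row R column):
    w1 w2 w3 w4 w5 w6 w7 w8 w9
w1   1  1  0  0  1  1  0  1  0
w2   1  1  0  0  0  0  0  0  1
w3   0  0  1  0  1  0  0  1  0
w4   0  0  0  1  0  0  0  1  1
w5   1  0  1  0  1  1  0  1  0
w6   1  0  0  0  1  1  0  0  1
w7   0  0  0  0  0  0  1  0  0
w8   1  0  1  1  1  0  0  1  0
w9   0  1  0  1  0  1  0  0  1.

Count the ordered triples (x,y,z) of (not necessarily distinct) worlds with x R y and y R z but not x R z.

36

Enumerating: (w1,w2,w9), (w1,w5,w3), (w1,w6,w9), (w1,w8,w3), (w1,w8,w4), (w2,w1,w5), (w2,w1,w6), (w2,w1,w8), (w2,w9,w4), (w2,w9,w6), (w3,w5,w1), (w3,w5,w6), … and 24 more.
Total: 36.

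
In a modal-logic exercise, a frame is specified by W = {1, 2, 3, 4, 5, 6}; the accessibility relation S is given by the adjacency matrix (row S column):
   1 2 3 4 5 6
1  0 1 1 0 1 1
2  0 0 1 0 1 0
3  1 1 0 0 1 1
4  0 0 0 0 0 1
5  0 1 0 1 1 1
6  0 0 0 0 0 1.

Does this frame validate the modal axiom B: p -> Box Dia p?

Axiom B corresponds to the accessibility relation being symmetric.
Symmetric: no — 1 S 2 but not 2 S 1.

No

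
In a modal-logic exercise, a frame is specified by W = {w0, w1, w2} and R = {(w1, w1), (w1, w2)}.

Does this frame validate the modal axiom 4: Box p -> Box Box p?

By correspondence theory, 4 is valid on a frame iff R is transitive.
Transitive: yes — every two-step R-path is closed by a direct edge.

Yes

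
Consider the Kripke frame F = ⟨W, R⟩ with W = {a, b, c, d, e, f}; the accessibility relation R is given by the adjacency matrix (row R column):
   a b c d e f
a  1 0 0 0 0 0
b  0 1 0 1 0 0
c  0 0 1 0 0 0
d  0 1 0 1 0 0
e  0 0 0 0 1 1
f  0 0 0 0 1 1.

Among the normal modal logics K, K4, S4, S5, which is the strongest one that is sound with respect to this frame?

S5

Transitive (axiom 4): yes — every two-step R-path is closed by a direct edge.
Reflexive (axiom T): yes — every world is R-related to itself.
Euclidean (axiom 5): yes — any two successors of a common world are R-related.
So F validates K, K4, S4, S5. The strongest is S5.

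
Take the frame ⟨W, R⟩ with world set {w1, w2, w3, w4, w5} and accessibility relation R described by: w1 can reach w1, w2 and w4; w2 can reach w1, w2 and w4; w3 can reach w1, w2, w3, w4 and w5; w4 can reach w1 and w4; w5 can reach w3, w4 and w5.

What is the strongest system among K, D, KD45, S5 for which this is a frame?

Serial (axiom D): yes — every world has a successor (e.g. w1 R w1).
Euclidean (axiom 5): no — w1 R w4 and w1 R w2, but not w4 R w2.
Transitive (axiom 4): no — w4 R w1 and w1 R w2, but not w4 R w2.
Reflexive (axiom T): yes — every world is R-related to itself.
So F validates K, D; KD45 would additionally require R to be Euclidean and transitive. The strongest is D.

D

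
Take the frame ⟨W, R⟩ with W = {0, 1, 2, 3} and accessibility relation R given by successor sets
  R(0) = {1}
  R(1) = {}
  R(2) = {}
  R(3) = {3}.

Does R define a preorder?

Reflexive: no — 0 is not related to itself.
Transitive: yes — every two-step R-path is closed by a direct edge.
So R is not a preorder.

No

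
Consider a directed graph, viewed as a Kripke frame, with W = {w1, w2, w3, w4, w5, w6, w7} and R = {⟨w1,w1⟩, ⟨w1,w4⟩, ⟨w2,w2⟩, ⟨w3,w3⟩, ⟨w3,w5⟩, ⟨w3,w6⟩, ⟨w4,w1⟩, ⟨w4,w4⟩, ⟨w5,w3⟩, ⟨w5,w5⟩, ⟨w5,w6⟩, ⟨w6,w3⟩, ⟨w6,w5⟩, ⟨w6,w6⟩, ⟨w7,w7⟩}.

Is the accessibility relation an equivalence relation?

Yes

Reflexive: yes — every world is R-related to itself.
Symmetric: yes — every pair in R has its reverse in R.
Transitive: yes — every two-step R-path is closed by a direct edge.
So R is an equivalence relation.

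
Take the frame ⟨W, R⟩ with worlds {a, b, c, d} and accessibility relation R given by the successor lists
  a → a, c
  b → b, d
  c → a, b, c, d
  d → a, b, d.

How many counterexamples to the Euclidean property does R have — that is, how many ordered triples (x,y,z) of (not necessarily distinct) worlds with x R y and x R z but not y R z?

8

Enumerating: (c,a,b), (c,a,d), (c,b,a), (c,b,c), (c,d,c), (d,a,b), (d,a,d), (d,b,a).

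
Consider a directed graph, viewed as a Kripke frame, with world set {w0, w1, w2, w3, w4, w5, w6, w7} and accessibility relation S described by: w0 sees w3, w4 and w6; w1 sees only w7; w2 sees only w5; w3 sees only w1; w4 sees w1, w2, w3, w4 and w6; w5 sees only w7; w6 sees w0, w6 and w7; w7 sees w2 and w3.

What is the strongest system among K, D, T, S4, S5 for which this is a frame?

D

Serial (axiom D): yes — every world has a successor (e.g. w0 S w3).
Reflexive (axiom T): no — w0 is not related to itself.
Transitive (axiom 4): no — w0 S w3 and w3 S w1, but not w0 S w1.
Euclidean (axiom 5): no — w0 S w3 and w0 S w4, but not w3 S w4.
So F validates K, D; T would additionally require S to be reflexive. The strongest is D.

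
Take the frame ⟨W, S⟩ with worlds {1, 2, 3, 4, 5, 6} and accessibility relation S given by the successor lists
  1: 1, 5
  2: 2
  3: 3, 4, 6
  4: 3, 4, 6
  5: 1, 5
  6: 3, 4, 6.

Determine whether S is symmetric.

Symmetric: yes — every pair in S has its reverse in S.

Yes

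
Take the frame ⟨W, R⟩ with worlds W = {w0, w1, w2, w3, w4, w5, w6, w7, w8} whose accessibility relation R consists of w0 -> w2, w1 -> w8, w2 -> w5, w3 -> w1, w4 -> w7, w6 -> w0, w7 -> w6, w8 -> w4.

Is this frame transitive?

No

Transitive: no — w0 R w2 and w2 R w5, but not w0 R w5.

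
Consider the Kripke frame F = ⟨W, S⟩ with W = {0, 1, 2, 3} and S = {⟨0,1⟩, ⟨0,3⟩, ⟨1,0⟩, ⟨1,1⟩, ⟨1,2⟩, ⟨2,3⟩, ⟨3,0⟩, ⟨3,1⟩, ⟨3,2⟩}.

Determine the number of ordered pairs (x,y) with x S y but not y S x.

Enumerating: (1,2), (3,1).

2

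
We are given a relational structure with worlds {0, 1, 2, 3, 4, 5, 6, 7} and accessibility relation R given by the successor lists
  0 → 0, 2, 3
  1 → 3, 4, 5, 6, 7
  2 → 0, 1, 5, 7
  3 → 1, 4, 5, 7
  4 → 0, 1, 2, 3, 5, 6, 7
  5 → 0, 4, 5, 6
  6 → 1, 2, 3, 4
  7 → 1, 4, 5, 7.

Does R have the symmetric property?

Symmetric: no — 0 R 3 but not 3 R 0.

No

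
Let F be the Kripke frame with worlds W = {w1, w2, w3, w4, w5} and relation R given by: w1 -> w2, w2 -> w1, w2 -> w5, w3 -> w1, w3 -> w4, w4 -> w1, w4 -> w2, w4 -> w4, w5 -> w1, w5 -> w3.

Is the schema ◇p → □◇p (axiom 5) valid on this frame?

Axiom 5 corresponds to the accessibility relation being Euclidean.
Euclidean: no — w2 R w1 and w2 R w5, but not w1 R w5.

No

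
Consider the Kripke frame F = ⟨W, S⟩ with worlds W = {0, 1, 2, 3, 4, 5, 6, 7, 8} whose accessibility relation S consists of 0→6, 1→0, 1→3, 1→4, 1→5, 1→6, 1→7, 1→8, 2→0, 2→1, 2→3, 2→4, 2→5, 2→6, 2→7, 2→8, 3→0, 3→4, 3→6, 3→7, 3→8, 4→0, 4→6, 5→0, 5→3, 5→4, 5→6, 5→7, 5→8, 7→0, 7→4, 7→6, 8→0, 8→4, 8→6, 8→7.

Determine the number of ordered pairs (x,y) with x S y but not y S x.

36

Enumerating: (0,6), (1,0), (1,3), (1,4), (1,5), (1,6), (1,7), (1,8), (2,0), (2,1), (2,3), (2,4), … and 24 more.
Total: 36.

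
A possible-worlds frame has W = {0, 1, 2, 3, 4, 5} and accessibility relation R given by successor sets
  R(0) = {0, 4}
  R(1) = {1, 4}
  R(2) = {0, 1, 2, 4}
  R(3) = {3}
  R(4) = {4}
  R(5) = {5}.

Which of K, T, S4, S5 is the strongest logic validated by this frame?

S4

Reflexive (axiom T): yes — every world is R-related to itself.
Transitive (axiom 4): yes — every two-step R-path is closed by a direct edge.
Euclidean (axiom 5): no — 2 R 0 and 2 R 1, but not 0 R 1.
So F validates K, T, S4; S5 would additionally require R to be Euclidean. The strongest is S4.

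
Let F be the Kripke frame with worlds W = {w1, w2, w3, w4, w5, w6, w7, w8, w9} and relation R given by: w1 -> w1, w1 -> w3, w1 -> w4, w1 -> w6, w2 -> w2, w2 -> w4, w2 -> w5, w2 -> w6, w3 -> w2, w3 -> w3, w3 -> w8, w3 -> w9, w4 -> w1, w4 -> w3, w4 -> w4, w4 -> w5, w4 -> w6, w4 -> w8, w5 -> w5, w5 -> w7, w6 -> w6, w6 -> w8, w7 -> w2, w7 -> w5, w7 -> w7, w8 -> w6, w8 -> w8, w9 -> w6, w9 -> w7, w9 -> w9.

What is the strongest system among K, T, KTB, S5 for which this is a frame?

Reflexive (axiom T): yes — every world is R-related to itself.
Symmetric (axiom B): no — w1 R w3 but not w3 R w1.
Euclidean (axiom 5): no — w1 R w3 and w1 R w4, but not w3 R w4.
So F validates K, T; KTB would additionally require R to be symmetric. The strongest is T.

T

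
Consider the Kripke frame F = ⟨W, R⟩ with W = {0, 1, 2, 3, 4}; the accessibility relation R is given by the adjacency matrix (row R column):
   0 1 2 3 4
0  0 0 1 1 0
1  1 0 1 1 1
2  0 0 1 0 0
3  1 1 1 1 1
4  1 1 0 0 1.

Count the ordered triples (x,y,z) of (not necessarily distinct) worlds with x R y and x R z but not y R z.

Enumerating: (0,2,3), (1,0,0), (1,0,4), (1,2,0), (1,2,3), (1,2,4), (1,4,2), (1,4,3), (3,0,0), (3,0,1), (3,0,4), (3,1,1), … and 10 more.
Total: 22.

22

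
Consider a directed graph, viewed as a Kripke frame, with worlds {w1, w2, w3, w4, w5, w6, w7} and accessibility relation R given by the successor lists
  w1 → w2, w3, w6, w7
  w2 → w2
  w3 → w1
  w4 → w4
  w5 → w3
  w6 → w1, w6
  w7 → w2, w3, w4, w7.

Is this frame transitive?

No

Transitive: no — w1 R w7 and w7 R w4, but not w1 R w4.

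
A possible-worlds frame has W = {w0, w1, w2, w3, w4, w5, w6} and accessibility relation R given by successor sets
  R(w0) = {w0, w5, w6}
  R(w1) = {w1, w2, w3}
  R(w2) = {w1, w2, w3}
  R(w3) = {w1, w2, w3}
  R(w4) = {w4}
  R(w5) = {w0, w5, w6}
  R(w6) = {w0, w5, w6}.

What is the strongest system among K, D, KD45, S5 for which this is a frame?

S5

Serial (axiom D): yes — every world has a successor (e.g. w0 R w0).
Euclidean (axiom 5): yes — any two successors of a common world are R-related.
Transitive (axiom 4): yes — every two-step R-path is closed by a direct edge.
Reflexive (axiom T): yes — every world is R-related to itself.
So F validates K, D, KD45, S5. The strongest is S5.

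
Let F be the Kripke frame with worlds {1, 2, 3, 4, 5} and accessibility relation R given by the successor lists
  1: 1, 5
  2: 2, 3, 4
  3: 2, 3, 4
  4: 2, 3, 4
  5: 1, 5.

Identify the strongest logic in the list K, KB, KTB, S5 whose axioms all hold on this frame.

Symmetric (axiom B): yes — every pair in R has its reverse in R.
Reflexive (axiom T): yes — every world is R-related to itself.
Euclidean (axiom 5): yes — any two successors of a common world are R-related.
So F validates K, KB, KTB, S5. The strongest is S5.

S5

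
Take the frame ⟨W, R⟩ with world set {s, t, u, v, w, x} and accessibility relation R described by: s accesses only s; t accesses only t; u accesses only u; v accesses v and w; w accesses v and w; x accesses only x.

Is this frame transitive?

Transitive: yes — every two-step R-path is closed by a direct edge.

Yes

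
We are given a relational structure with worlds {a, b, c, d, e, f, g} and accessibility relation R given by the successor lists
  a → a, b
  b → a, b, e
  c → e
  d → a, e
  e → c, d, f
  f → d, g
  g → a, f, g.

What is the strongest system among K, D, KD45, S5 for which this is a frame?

Serial (axiom D): yes — every world has a successor (e.g. a R a).
Euclidean (axiom 5): no — b R a and b R e, but not a R e.
Transitive (axiom 4): no — a R b and b R e, but not a R e.
Reflexive (axiom T): no — c is not related to itself.
So F validates K, D; KD45 would additionally require R to be Euclidean and transitive. The strongest is D.

D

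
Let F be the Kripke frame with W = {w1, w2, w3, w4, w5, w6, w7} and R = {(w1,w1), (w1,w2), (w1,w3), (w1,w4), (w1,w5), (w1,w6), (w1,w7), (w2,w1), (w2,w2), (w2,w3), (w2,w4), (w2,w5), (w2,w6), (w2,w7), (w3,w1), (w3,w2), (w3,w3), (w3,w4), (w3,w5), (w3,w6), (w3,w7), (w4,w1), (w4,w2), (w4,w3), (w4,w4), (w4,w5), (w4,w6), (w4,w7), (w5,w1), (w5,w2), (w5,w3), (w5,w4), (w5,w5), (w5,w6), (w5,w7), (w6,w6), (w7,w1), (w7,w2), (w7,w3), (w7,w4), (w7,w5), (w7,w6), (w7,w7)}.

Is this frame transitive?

Yes

Transitive: yes — every two-step R-path is closed by a direct edge.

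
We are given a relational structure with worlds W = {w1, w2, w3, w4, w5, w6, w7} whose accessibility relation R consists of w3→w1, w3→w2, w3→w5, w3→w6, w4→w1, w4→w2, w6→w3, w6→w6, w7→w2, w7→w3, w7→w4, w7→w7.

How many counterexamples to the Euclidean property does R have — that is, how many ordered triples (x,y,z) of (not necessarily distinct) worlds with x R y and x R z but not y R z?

Enumerating: (w3,w1,w1), (w3,w1,w2), (w3,w1,w5), (w3,w1,w6), (w3,w2,w1), (w3,w2,w2), (w3,w2,w5), (w3,w2,w6), (w3,w5,w1), (w3,w5,w2), (w3,w5,w5), (w3,w5,w6), … and 18 more.
Total: 30.

30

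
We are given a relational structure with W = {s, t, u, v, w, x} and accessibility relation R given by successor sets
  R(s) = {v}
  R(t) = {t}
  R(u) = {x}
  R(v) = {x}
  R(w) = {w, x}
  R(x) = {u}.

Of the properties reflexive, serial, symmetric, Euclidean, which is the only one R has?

Reflexive: no — s is not related to itself.
Serial: yes — every world has a successor (e.g. s R v).
Symmetric: no — s R v but not v R s.
Euclidean: no — s R v and s R v, but not v R v.
Only serial holds.

serial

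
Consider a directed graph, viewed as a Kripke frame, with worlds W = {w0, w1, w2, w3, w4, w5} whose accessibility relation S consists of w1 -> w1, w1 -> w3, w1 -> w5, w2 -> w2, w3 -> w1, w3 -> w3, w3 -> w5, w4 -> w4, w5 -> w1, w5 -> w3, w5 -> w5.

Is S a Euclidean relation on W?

Euclidean: yes — any two successors of a common world are S-related.

Yes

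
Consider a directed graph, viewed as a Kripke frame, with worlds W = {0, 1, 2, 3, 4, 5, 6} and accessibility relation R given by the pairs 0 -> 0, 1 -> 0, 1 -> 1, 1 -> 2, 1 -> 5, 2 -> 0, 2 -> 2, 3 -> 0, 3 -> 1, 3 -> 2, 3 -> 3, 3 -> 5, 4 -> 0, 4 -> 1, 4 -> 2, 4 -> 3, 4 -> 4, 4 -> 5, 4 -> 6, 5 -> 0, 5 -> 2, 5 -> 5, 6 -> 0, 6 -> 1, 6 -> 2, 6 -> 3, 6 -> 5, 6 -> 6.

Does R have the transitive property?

Yes

Transitive: yes — every two-step R-path is closed by a direct edge.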